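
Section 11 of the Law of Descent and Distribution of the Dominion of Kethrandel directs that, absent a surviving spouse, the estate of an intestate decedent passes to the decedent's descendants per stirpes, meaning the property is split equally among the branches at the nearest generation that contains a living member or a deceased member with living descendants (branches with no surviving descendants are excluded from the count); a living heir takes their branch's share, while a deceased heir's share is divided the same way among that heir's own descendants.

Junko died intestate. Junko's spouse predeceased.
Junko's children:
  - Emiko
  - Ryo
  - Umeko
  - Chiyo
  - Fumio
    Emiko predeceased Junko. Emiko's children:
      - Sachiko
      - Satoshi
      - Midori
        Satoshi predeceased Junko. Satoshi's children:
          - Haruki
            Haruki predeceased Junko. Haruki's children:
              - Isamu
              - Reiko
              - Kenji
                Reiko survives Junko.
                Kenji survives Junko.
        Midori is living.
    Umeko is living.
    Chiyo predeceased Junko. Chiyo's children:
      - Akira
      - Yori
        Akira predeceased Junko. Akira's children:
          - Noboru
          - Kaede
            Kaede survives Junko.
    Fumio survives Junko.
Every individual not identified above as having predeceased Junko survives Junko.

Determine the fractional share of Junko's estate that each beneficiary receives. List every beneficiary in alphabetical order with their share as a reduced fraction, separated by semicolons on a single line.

There is no surviving spouse, so the entire estate passes to Junko's descendants per stirpes.
The estate is divided into 5 equal shares of 1/5 among Emiko, Ryo, Umeko, Chiyo, Fumio.
Emiko predeceased; the 1/5 allotted to Emiko's branch passes to Emiko's issue by representation.
The 1/5 is divided into 3 equal shares of 1/15 among Sachiko, Satoshi, Midori.
Sachiko is living and takes 1/15.
Satoshi predeceased; the 1/15 allotted to Satoshi's branch passes to Satoshi's issue by representation.
Haruki's line is the sole branch at this level, so the full 1/15 passes to Haruki's issue by representation.
The 1/15 is divided into 3 equal shares of 1/45 among Isamu, Reiko, Kenji.
Isamu is living and takes 1/45.
Reiko is living and takes 1/45.
Kenji is living and takes 1/45.
Midori is living and takes 1/15.
Ryo is living and takes 1/5.
Umeko is living and takes 1/5.
Chiyo predeceased; the 1/5 allotted to Chiyo's branch passes to Chiyo's issue by representation.
The 1/5 is divided into 2 equal shares of 1/10 among Akira, Yori.
Akira predeceased; the 1/10 allotted to Akira's branch passes to Akira's issue by representation.
The 1/10 is divided into 2 equal shares of 1/20 among Noboru, Kaede.
Noboru is living and takes 1/20.
Kaede is living and takes 1/20.
Yori is living and takes 1/10.
Fumio is living and takes 1/5.

Fumio 1/5; Isamu 1/45; Kaede 1/20; Kenji 1/45; Midori 1/15; Noboru 1/20; Reiko 1/45; Ryo 1/5; Sachiko 1/15; Umeko 1/5; Yori 1/10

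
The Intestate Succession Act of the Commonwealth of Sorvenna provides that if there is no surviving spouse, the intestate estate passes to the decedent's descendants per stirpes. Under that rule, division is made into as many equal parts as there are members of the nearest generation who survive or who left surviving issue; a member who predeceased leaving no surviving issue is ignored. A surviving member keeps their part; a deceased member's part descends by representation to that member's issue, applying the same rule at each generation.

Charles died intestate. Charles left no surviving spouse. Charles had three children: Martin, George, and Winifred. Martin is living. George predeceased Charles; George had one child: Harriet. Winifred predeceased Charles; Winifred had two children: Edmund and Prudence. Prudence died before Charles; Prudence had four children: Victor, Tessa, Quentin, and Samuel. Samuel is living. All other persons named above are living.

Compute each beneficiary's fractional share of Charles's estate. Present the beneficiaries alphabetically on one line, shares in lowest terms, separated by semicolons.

There is no surviving spouse, so the entire estate passes to Charles's descendants per stirpes.
The estate is divided into 3 equal shares of 1/3 among Martin, George, Winifred.
Martin is living and takes 1/3.
George predeceased; the 1/3 allotted to George's branch passes to George's issue by representation.
Harriet is the sole taker at this level and receives the full 1/3.
Winifred predeceased; the 1/3 allotted to Winifred's branch passes to Winifred's issue by representation.
The 1/3 is divided into 2 equal shares of 1/6 among Edmund, Prudence.
Edmund is living and takes 1/6.
Prudence predeceased; the 1/6 allotted to Prudence's branch passes to Prudence's issue by representation.
The 1/6 is divided into 4 equal shares of 1/24 among Victor, Tessa, Quentin, Samuel.
Victor is living and takes 1/24.
Tessa is living and takes 1/24.
Quentin is living and takes 1/24.
Samuel is living and takes 1/24.

Edmund 1/6; Harriet 1/3; Martin 1/3; Quentin 1/24; Samuel 1/24; Tessa 1/24; Victor 1/24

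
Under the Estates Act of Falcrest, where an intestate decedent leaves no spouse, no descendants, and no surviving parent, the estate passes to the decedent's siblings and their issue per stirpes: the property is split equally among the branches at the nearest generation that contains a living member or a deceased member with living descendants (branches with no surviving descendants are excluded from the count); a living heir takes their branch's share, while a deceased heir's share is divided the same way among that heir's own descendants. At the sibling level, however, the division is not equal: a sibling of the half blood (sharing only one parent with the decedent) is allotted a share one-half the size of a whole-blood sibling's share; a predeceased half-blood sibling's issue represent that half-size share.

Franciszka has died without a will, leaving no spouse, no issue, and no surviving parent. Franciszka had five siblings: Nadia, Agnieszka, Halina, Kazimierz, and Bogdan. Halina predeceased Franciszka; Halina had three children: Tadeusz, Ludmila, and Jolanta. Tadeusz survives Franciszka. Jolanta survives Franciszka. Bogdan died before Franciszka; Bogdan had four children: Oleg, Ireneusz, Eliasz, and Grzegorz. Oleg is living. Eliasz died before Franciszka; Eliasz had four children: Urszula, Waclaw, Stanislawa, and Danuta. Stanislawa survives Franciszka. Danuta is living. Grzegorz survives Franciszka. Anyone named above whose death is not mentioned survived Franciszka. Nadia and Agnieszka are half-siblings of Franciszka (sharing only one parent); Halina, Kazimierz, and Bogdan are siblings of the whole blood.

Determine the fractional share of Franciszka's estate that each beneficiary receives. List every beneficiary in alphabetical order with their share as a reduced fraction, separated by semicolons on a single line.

Agnieszka 1/8; Danuta 1/64; Grzegorz 1/16; Ireneusz 1/16; Jolanta 1/12; Kazimierz 1/4; Ludmila 1/12; Nadia 1/8; Oleg 1/16; Stanislawa 1/64; Tadeusz 1/12; Urszula 1/64; Waclaw 1/64

No spouse, descendants, or parent survives, so the estate passes to Franciszka's siblings per stirpes.
Half-blood siblings count for one-half the weight of whole-blood siblings at the initial division.
Dividing 1 in proportion to weights (total weight 4): Nadia (weight 1/2) → 1/8; Agnieszka (weight 1/2) → 1/8; Halina (weight 1) → 1/4; Kazimierz (weight 1) → 1/4; Bogdan (weight 1) → 1/4.
Nadia is living and takes 1/8.
Agnieszka is living and takes 1/8.
Halina predeceased; the 1/4 allotted to Halina's branch passes to Halina's issue by representation.
The 1/4 is divided into 3 equal shares of 1/12 among Tadeusz, Ludmila, Jolanta.
Tadeusz is living and takes 1/12.
Ludmila is living and takes 1/12.
Jolanta is living and takes 1/12.
Kazimierz is living and takes 1/4.
Bogdan predeceased; the 1/4 allotted to Bogdan's branch passes to Bogdan's issue by representation.
The 1/4 is divided into 4 equal shares of 1/16 among Oleg, Ireneusz, Eliasz, Grzegorz.
Oleg is living and takes 1/16.
Ireneusz is living and takes 1/16.
Eliasz predeceased; the 1/16 allotted to Eliasz's branch passes to Eliasz's issue by representation.
The 1/16 is divided into 4 equal shares of 1/64 among Urszula, Waclaw, Stanislawa, Danuta.
Urszula is living and takes 1/64.
Waclaw is living and takes 1/64.
Stanislawa is living and takes 1/64.
Danuta is living and takes 1/64.
Grzegorz is living and takes 1/16.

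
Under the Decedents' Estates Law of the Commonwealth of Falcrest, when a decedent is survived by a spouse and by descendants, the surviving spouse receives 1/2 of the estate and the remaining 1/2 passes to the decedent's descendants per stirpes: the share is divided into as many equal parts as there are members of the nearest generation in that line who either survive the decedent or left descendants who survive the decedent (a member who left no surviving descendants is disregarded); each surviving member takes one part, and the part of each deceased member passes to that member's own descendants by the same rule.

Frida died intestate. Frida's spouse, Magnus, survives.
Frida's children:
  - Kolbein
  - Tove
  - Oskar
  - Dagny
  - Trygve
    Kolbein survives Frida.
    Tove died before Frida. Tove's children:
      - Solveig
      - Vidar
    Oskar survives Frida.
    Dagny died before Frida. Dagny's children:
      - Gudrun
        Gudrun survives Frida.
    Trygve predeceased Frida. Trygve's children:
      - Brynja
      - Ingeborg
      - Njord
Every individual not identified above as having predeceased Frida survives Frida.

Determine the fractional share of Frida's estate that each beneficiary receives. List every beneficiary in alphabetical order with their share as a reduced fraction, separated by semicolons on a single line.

Brynja 1/30; Gudrun 1/10; Ingeborg 1/30; Kolbein 1/10; Magnus 1/2; Njord 1/30; Oskar 1/10; Solveig 1/20; Vidar 1/20

Magnus, as surviving spouse, takes 1/2.
The remaining 1/2 passes to Frida's descendants per stirpes.
The 1/2 is divided into 5 equal shares of 1/10 among Kolbein, Tove, Oskar, Dagny, Trygve.
Kolbein is living and takes 1/10.
Tove predeceased; the 1/10 allotted to Tove's branch passes to Tove's issue by representation.
The 1/10 is divided into 2 equal shares of 1/20 among Solveig, Vidar.
Solveig is living and takes 1/20.
Vidar is living and takes 1/20.
Oskar is living and takes 1/10.
Dagny predeceased; the 1/10 allotted to Dagny's branch passes to Dagny's issue by representation.
Gudrun is the sole taker at this level and receives the full 1/10.
Trygve predeceased; the 1/10 allotted to Trygve's branch passes to Trygve's issue by representation.
The 1/10 is divided into 3 equal shares of 1/30 among Brynja, Ingeborg, Njord.
Brynja is living and takes 1/30.
Ingeborg is living and takes 1/30.
Njord is living and takes 1/30.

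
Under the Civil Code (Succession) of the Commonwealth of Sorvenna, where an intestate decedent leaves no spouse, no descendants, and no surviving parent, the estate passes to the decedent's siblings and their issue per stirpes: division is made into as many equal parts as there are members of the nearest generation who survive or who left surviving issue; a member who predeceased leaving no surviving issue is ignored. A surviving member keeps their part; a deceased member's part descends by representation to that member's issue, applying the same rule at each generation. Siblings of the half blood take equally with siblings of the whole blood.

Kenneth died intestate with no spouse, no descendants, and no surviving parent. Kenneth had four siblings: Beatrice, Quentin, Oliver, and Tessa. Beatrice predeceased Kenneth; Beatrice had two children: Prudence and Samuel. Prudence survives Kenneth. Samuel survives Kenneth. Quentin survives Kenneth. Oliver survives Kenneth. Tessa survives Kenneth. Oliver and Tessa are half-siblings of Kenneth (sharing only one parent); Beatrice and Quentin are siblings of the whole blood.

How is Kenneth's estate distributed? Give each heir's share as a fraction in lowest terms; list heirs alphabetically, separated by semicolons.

Oliver 1/4; Prudence 1/8; Quentin 1/4; Samuel 1/8; Tessa 1/4

No spouse, descendants, or parent survives, so the estate passes to Kenneth's siblings per stirpes.
Half-blood and whole-blood siblings take equally under the stated rule.
The estate is divided into 4 equal shares of 1/4 among Beatrice, Quentin, Oliver, Tessa.
Beatrice predeceased; the 1/4 allotted to Beatrice's branch passes to Beatrice's issue by representation.
The 1/4 is divided into 2 equal shares of 1/8 among Prudence, Samuel.
Prudence is living and takes 1/8.
Samuel is living and takes 1/8.
Quentin is living and takes 1/4.
Oliver is living and takes 1/4.
Tessa is living and takes 1/4.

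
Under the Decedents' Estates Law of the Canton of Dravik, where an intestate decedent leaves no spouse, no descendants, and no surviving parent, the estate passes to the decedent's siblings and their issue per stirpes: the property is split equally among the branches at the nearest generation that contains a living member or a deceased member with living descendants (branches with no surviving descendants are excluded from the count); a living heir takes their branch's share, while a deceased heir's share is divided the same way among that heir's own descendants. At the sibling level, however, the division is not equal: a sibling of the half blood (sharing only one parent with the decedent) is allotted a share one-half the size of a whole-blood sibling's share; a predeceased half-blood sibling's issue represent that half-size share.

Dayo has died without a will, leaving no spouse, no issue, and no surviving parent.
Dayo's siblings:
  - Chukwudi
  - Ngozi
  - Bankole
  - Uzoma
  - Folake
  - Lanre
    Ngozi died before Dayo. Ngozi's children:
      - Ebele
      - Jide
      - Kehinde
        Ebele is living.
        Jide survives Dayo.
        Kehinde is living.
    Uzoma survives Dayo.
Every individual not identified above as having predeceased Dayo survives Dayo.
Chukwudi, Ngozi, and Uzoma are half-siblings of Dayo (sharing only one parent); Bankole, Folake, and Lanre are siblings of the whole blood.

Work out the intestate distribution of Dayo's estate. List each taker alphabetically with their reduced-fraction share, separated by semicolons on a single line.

Bankole 2/9; Chukwudi 1/9; Ebele 1/27; Folake 2/9; Jide 1/27; Kehinde 1/27; Lanre 2/9; Uzoma 1/9

No spouse, descendants, or parent survives, so the estate passes to Dayo's siblings per stirpes.
Half-blood siblings count for one-half the weight of whole-blood siblings at the initial division.
Dividing 1 in proportion to weights (total weight 9/2): Chukwudi (weight 1/2) → 1/9; Ngozi (weight 1/2) → 1/9; Bankole (weight 1) → 2/9; Uzoma (weight 1/2) → 1/9; Folake (weight 1) → 2/9; Lanre (weight 1) → 2/9.
Chukwudi is living and takes 1/9.
Ngozi predeceased; the 1/9 allotted to Ngozi's branch passes to Ngozi's issue by representation.
The 1/9 is divided into 3 equal shares of 1/27 among Ebele, Jide, Kehinde.
Ebele is living and takes 1/27.
Jide is living and takes 1/27.
Kehinde is living and takes 1/27.
Bankole is living and takes 2/9.
Uzoma is living and takes 1/9.
Folake is living and takes 2/9.
Lanre is living and takes 2/9.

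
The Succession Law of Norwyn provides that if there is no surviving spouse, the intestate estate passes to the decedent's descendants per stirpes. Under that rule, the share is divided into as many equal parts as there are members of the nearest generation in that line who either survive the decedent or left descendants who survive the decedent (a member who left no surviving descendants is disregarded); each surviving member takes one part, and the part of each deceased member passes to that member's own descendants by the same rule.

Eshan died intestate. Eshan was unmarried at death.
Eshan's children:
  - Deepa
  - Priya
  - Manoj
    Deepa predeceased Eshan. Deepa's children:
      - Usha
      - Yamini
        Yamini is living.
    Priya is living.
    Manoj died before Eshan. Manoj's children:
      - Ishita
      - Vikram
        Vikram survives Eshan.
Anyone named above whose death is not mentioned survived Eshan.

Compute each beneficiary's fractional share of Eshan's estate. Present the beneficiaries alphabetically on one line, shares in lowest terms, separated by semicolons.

There is no surviving spouse, so the entire estate passes to Eshan's descendants per stirpes.
The estate is divided into 3 equal shares of 1/3 among Deepa, Priya, Manoj.
Deepa predeceased; the 1/3 allotted to Deepa's branch passes to Deepa's issue by representation.
The 1/3 is divided into 2 equal shares of 1/6 among Usha, Yamini.
Usha is living and takes 1/6.
Yamini is living and takes 1/6.
Priya is living and takes 1/3.
Manoj predeceased; the 1/3 allotted to Manoj's branch passes to Manoj's issue by representation.
The 1/3 is divided into 2 equal shares of 1/6 among Ishita, Vikram.
Ishita is living and takes 1/6.
Vikram is living and takes 1/6.

Ishita 1/6; Priya 1/3; Usha 1/6; Vikram 1/6; Yamini 1/6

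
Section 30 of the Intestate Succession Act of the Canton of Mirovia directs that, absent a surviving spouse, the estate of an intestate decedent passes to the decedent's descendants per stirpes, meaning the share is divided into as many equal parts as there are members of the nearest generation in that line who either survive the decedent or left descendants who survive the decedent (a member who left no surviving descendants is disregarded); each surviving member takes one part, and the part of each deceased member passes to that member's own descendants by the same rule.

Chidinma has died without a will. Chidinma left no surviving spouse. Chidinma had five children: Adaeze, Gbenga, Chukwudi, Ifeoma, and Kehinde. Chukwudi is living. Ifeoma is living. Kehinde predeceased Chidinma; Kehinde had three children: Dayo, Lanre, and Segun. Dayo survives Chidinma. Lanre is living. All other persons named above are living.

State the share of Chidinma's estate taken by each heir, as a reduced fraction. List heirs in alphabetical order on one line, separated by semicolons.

Adaeze 1/5; Chukwudi 1/5; Dayo 1/15; Gbenga 1/5; Ifeoma 1/5; Lanre 1/15; Segun 1/15

There is no surviving spouse, so the entire estate passes to Chidinma's descendants per stirpes.
The estate is divided into 5 equal shares of 1/5 among Adaeze, Gbenga, Chukwudi, Ifeoma, Kehinde.
Adaeze is living and takes 1/5.
Gbenga is living and takes 1/5.
Chukwudi is living and takes 1/5.
Ifeoma is living and takes 1/5.
Kehinde predeceased; the 1/5 allotted to Kehinde's branch passes to Kehinde's issue by representation.
The 1/5 is divided into 3 equal shares of 1/15 among Dayo, Lanre, Segun.
Dayo is living and takes 1/15.
Lanre is living and takes 1/15.
Segun is living and takes 1/15.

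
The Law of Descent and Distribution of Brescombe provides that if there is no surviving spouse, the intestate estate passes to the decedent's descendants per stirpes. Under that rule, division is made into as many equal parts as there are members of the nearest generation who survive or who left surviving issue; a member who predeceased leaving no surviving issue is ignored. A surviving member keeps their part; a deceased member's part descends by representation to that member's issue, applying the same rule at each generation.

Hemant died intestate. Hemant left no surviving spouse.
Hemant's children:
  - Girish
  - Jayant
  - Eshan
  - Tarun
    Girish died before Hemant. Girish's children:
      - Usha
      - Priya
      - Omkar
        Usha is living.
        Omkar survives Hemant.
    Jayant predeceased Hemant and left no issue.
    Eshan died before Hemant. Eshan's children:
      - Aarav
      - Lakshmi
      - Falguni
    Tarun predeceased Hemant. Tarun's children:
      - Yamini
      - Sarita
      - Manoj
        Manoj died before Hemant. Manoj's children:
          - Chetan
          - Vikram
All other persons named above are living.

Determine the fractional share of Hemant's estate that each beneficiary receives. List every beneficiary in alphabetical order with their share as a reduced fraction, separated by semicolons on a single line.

Aarav 1/9; Chetan 1/18; Falguni 1/9; Lakshmi 1/9; Omkar 1/9; Priya 1/9; Sarita 1/9; Usha 1/9; Vikram 1/18; Yamini 1/9

There is no surviving spouse, so the entire estate passes to Hemant's descendants per stirpes.
Jayant left no surviving issue, so that branch lapses and is disregarded.
The estate is divided into 3 equal shares of 1/3 among Girish, Eshan, Tarun.
Girish predeceased; the 1/3 allotted to Girish's branch passes to Girish's issue by representation.
The 1/3 is divided into 3 equal shares of 1/9 among Usha, Priya, Omkar.
Usha is living and takes 1/9.
Priya is living and takes 1/9.
Omkar is living and takes 1/9.
Eshan predeceased; the 1/3 allotted to Eshan's branch passes to Eshan's issue by representation.
The 1/3 is divided into 3 equal shares of 1/9 among Aarav, Lakshmi, Falguni.
Aarav is living and takes 1/9.
Lakshmi is living and takes 1/9.
Falguni is living and takes 1/9.
Tarun predeceased; the 1/3 allotted to Tarun's branch passes to Tarun's issue by representation.
The 1/3 is divided into 3 equal shares of 1/9 among Yamini, Sarita, Manoj.
Yamini is living and takes 1/9.
Sarita is living and takes 1/9.
Manoj predeceased; the 1/9 allotted to Manoj's branch passes to Manoj's issue by representation.
The 1/9 is divided into 2 equal shares of 1/18 among Chetan, Vikram.
Chetan is living and takes 1/18.
Vikram is living and takes 1/18.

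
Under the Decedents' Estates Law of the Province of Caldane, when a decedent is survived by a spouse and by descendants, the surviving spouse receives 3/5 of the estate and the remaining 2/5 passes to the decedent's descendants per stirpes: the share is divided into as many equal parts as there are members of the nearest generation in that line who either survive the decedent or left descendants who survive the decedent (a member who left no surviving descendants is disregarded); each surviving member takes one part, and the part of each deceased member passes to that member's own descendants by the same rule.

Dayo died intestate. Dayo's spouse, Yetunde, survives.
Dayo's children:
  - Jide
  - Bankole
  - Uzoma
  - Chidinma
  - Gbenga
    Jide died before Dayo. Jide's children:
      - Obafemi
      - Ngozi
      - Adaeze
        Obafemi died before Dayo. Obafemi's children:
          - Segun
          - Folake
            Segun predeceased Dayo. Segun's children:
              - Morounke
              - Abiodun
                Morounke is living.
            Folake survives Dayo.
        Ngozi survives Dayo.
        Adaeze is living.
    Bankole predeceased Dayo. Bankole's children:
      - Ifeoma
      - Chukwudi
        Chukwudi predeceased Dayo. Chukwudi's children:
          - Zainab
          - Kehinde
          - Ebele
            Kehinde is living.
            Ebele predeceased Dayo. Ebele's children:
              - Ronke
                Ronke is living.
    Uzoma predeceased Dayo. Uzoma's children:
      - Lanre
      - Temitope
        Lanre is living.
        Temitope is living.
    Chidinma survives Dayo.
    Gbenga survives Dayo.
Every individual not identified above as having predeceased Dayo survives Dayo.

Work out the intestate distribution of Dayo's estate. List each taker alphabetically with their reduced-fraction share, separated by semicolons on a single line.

Yetunde, as surviving spouse, takes 3/5.
The remaining 2/5 passes to Dayo's descendants per stirpes.
The 2/5 is divided into 5 equal shares of 2/25 among Jide, Bankole, Uzoma, Chidinma, Gbenga.
Jide predeceased; the 2/25 allotted to Jide's branch passes to Jide's issue by representation.
The 2/25 is divided into 3 equal shares of 2/75 among Obafemi, Ngozi, Adaeze.
Obafemi predeceased; the 2/75 allotted to Obafemi's branch passes to Obafemi's issue by representation.
The 2/75 is divided into 2 equal shares of 1/75 among Segun, Folake.
Segun predeceased; the 1/75 allotted to Segun's branch passes to Segun's issue by representation.
The 1/75 is divided into 2 equal shares of 1/150 among Morounke, Abiodun.
Morounke is living and takes 1/150.
Abiodun is living and takes 1/150.
Folake is living and takes 1/75.
Ngozi is living and takes 2/75.
Adaeze is living and takes 2/75.
Bankole predeceased; the 2/25 allotted to Bankole's branch passes to Bankole's issue by representation.
The 2/25 is divided into 2 equal shares of 1/25 among Ifeoma, Chukwudi.
Ifeoma is living and takes 1/25.
Chukwudi predeceased; the 1/25 allotted to Chukwudi's branch passes to Chukwudi's issue by representation.
The 1/25 is divided into 3 equal shares of 1/75 among Zainab, Kehinde, Ebele.
Zainab is living and takes 1/75.
Kehinde is living and takes 1/75.
Ebele predeceased; the 1/75 allotted to Ebele's branch passes to Ebele's issue by representation.
Ronke is the sole taker at this level and receives the full 1/75.
Uzoma predeceased; the 2/25 allotted to Uzoma's branch passes to Uzoma's issue by representation.
The 2/25 is divided into 2 equal shares of 1/25 among Lanre, Temitope.
Lanre is living and takes 1/25.
Temitope is living and takes 1/25.
Chidinma is living and takes 2/25.
Gbenga is living and takes 2/25.

Abiodun 1/150; Adaeze 2/75; Chidinma 2/25; Folake 1/75; Gbenga 2/25; Ifeoma 1/25; Kehinde 1/75; Lanre 1/25; Morounke 1/150; Ngozi 2/75; Ronke 1/75; Temitope 1/25; Yetunde 3/5; Zainab 1/75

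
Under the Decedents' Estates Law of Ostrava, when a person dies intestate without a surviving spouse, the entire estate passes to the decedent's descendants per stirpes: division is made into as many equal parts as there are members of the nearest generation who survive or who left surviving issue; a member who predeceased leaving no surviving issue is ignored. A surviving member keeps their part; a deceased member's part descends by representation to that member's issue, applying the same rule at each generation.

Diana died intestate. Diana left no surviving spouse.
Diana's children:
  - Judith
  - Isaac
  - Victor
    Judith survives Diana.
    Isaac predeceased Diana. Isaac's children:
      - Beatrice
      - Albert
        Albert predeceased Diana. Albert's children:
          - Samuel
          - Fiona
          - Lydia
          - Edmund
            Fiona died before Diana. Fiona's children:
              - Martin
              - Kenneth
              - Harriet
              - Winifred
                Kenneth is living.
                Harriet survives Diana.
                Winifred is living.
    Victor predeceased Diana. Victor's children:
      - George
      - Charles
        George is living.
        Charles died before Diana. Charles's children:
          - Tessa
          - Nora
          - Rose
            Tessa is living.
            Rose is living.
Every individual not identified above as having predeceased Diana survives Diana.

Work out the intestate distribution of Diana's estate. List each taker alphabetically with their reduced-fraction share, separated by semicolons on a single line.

There is no surviving spouse, so the entire estate passes to Diana's descendants per stirpes.
The estate is divided into 3 equal shares of 1/3 among Judith, Isaac, Victor.
Judith is living and takes 1/3.
Isaac predeceased; the 1/3 allotted to Isaac's branch passes to Isaac's issue by representation.
The 1/3 is divided into 2 equal shares of 1/6 among Beatrice, Albert.
Beatrice is living and takes 1/6.
Albert predeceased; the 1/6 allotted to Albert's branch passes to Albert's issue by representation.
The 1/6 is divided into 4 equal shares of 1/24 among Samuel, Fiona, Lydia, Edmund.
Samuel is living and takes 1/24.
Fiona predeceased; the 1/24 allotted to Fiona's branch passes to Fiona's issue by representation.
The 1/24 is divided into 4 equal shares of 1/96 among Martin, Kenneth, Harriet, Winifred.
Martin is living and takes 1/96.
Kenneth is living and takes 1/96.
Harriet is living and takes 1/96.
Winifred is living and takes 1/96.
Lydia is living and takes 1/24.
Edmund is living and takes 1/24.
Victor predeceased; the 1/3 allotted to Victor's branch passes to Victor's issue by representation.
The 1/3 is divided into 2 equal shares of 1/6 among George, Charles.
George is living and takes 1/6.
Charles predeceased; the 1/6 allotted to Charles's branch passes to Charles's issue by representation.
The 1/6 is divided into 3 equal shares of 1/18 among Tessa, Nora, Rose.
Tessa is living and takes 1/18.
Nora is living and takes 1/18.
Rose is living and takes 1/18.

Beatrice 1/6; Edmund 1/24; George 1/6; Harriet 1/96; Judith 1/3; Kenneth 1/96; Lydia 1/24; Martin 1/96; Nora 1/18; Rose 1/18; Samuel 1/24; Tessa 1/18; Winifred 1/96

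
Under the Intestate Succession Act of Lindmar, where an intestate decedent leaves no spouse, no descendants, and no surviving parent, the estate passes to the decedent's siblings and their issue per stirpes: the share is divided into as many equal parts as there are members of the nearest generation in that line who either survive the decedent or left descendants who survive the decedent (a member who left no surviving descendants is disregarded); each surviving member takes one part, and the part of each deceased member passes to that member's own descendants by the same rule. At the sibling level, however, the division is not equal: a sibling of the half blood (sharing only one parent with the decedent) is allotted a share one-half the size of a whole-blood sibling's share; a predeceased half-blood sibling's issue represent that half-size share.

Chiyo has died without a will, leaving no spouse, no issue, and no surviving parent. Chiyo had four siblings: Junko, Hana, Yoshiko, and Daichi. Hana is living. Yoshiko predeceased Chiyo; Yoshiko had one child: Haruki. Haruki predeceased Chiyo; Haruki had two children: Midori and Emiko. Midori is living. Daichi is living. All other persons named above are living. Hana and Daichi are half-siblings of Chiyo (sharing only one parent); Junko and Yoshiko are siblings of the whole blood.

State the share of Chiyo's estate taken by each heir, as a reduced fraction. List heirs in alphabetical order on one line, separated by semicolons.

No spouse, descendants, or parent survives, so the estate passes to Chiyo's siblings per stirpes.
Half-blood siblings count for one-half the weight of whole-blood siblings at the initial division.
Dividing 1 in proportion to weights (total weight 3): Junko (weight 1) → 1/3; Hana (weight 1/2) → 1/6; Yoshiko (weight 1) → 1/3; Daichi (weight 1/2) → 1/6.
Junko is living and takes 1/3.
Hana is living and takes 1/6.
Yoshiko predeceased; the 1/3 allotted to Yoshiko's branch passes to Yoshiko's issue by representation.
Haruki's line is the sole branch at this level, so the full 1/3 passes to Haruki's issue by representation.
The 1/3 is divided into 2 equal shares of 1/6 among Midori, Emiko.
Midori is living and takes 1/6.
Emiko is living and takes 1/6.
Daichi is living and takes 1/6.

Daichi 1/6; Emiko 1/6; Hana 1/6; Junko 1/3; Midori 1/6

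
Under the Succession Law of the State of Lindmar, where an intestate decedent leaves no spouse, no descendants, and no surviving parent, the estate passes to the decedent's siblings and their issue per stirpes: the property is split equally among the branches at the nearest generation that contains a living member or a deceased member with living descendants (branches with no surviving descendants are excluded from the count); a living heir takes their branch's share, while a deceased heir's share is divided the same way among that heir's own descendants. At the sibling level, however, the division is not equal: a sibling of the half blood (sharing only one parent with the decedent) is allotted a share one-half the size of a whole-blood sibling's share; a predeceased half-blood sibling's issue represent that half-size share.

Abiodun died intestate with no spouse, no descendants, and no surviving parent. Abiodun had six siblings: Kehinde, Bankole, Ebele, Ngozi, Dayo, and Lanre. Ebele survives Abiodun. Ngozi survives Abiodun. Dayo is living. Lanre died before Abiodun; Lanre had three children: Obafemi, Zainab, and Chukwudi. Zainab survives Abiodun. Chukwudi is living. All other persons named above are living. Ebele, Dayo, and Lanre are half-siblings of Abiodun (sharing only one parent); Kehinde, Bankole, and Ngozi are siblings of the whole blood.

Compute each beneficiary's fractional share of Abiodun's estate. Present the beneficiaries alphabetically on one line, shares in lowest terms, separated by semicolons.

No spouse, descendants, or parent survives, so the estate passes to Abiodun's siblings per stirpes.
Half-blood siblings count for one-half the weight of whole-blood siblings at the initial division.
Dividing 1 in proportion to weights (total weight 9/2): Kehinde (weight 1) → 2/9; Bankole (weight 1) → 2/9; Ebele (weight 1/2) → 1/9; Ngozi (weight 1) → 2/9; Dayo (weight 1/2) → 1/9; Lanre (weight 1/2) → 1/9.
Kehinde is living and takes 2/9.
Bankole is living and takes 2/9.
Ebele is living and takes 1/9.
Ngozi is living and takes 2/9.
Dayo is living and takes 1/9.
Lanre predeceased; the 1/9 allotted to Lanre's branch passes to Lanre's issue by representation.
The 1/9 is divided into 3 equal shares of 1/27 among Obafemi, Zainab, Chukwudi.
Obafemi is living and takes 1/27.
Zainab is living and takes 1/27.
Chukwudi is living and takes 1/27.

Bankole 2/9; Chukwudi 1/27; Dayo 1/9; Ebele 1/9; Kehinde 2/9; Ngozi 2/9; Obafemi 1/27; Zainab 1/27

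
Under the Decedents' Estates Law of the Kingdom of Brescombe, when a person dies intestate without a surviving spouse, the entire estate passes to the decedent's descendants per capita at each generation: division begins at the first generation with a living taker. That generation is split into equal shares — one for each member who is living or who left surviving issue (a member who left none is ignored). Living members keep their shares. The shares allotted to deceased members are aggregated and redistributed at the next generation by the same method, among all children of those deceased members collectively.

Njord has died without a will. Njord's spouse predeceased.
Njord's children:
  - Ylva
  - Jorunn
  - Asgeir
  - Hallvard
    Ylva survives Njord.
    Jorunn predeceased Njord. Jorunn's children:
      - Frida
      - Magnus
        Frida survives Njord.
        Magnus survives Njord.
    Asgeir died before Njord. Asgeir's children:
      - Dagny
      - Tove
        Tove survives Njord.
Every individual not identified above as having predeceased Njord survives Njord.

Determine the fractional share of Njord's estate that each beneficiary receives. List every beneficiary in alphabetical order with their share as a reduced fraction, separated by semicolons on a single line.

There is no surviving spouse, so the entire estate passes to Njord's descendants per capita at each generation.
At generation 1 (Ylva, Jorunn, Asgeir, Hallvard) there are 4 shares of (1)/4 = 1/4 each.
Living: Ylva and Hallvard — each takes 1/4.
Deceased: Jorunn and Asgeir. Their combined 1/2 is pooled and carried to generation 2.
At generation 2 (Frida, Magnus, Dagny, Tove) there are 4 shares of (1/2)/4 = 1/8 each.
Living: Frida, Magnus, Dagny, and Tove — each takes 1/8.

Dagny 1/8; Frida 1/8; Hallvard 1/4; Magnus 1/8; Tove 1/8; Ylva 1/4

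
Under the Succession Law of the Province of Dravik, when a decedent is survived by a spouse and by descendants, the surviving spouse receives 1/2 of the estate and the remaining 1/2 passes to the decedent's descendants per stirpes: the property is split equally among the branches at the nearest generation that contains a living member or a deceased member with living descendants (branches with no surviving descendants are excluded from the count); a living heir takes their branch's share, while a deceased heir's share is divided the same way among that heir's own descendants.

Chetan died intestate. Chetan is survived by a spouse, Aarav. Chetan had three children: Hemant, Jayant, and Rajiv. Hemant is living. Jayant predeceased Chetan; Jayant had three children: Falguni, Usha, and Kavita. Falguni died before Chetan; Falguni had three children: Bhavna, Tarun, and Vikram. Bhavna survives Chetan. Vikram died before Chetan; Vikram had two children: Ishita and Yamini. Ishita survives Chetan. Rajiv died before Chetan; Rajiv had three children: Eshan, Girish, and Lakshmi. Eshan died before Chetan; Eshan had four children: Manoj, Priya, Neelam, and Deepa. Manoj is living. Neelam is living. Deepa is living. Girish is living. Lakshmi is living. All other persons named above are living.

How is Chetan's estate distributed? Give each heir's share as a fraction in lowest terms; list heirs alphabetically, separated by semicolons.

Aarav, as surviving spouse, takes 1/2.
The remaining 1/2 passes to Chetan's descendants per stirpes.
The 1/2 is divided into 3 equal shares of 1/6 among Hemant, Jayant, Rajiv.
Hemant is living and takes 1/6.
Jayant predeceased; the 1/6 allotted to Jayant's branch passes to Jayant's issue by representation.
The 1/6 is divided into 3 equal shares of 1/18 among Falguni, Usha, Kavita.
Falguni predeceased; the 1/18 allotted to Falguni's branch passes to Falguni's issue by representation.
The 1/18 is divided into 3 equal shares of 1/54 among Bhavna, Tarun, Vikram.
Bhavna is living and takes 1/54.
Tarun is living and takes 1/54.
Vikram predeceased; the 1/54 allotted to Vikram's branch passes to Vikram's issue by representation.
The 1/54 is divided into 2 equal shares of 1/108 among Ishita, Yamini.
Ishita is living and takes 1/108.
Yamini is living and takes 1/108.
Usha is living and takes 1/18.
Kavita is living and takes 1/18.
Rajiv predeceased; the 1/6 allotted to Rajiv's branch passes to Rajiv's issue by representation.
The 1/6 is divided into 3 equal shares of 1/18 among Eshan, Girish, Lakshmi.
Eshan predeceased; the 1/18 allotted to Eshan's branch passes to Eshan's issue by representation.
The 1/18 is divided into 4 equal shares of 1/72 among Manoj, Priya, Neelam, Deepa.
Manoj is living and takes 1/72.
Priya is living and takes 1/72.
Neelam is living and takes 1/72.
Deepa is living and takes 1/72.
Girish is living and takes 1/18.
Lakshmi is living and takes 1/18.

Aarav 1/2; Bhavna 1/54; Deepa 1/72; Girish 1/18; Hemant 1/6; Ishita 1/108; Kavita 1/18; Lakshmi 1/18; Manoj 1/72; Neelam 1/72; Priya 1/72; Tarun 1/54; Usha 1/18; Yamini 1/108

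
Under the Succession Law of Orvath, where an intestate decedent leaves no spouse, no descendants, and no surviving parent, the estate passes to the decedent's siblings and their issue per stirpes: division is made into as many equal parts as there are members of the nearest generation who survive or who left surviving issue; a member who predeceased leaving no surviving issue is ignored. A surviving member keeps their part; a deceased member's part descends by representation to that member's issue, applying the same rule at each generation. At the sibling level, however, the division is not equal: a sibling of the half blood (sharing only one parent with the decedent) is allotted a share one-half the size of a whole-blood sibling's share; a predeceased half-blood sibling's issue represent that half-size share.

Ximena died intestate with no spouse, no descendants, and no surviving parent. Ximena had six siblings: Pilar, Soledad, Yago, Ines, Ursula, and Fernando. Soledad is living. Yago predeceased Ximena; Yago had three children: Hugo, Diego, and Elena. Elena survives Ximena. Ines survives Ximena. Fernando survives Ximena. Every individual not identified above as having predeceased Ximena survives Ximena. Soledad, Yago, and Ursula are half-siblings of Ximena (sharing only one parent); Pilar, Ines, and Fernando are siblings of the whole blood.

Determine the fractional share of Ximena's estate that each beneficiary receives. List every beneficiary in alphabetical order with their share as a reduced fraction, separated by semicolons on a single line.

Diego 1/27; Elena 1/27; Fernando 2/9; Hugo 1/27; Ines 2/9; Pilar 2/9; Soledad 1/9; Ursula 1/9

No spouse, descendants, or parent survives, so the estate passes to Ximena's siblings per stirpes.
Half-blood siblings count for one-half the weight of whole-blood siblings at the initial division.
Dividing 1 in proportion to weights (total weight 9/2): Pilar (weight 1) → 2/9; Soledad (weight 1/2) → 1/9; Yago (weight 1/2) → 1/9; Ines (weight 1) → 2/9; Ursula (weight 1/2) → 1/9; Fernando (weight 1) → 2/9.
Pilar is living and takes 2/9.
Soledad is living and takes 1/9.
Yago predeceased; the 1/9 allotted to Yago's branch passes to Yago's issue by representation.
The 1/9 is divided into 3 equal shares of 1/27 among Hugo, Diego, Elena.
Hugo is living and takes 1/27.
Diego is living and takes 1/27.
Elena is living and takes 1/27.
Ines is living and takes 2/9.
Ursula is living and takes 1/9.
Fernando is living and takes 2/9.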